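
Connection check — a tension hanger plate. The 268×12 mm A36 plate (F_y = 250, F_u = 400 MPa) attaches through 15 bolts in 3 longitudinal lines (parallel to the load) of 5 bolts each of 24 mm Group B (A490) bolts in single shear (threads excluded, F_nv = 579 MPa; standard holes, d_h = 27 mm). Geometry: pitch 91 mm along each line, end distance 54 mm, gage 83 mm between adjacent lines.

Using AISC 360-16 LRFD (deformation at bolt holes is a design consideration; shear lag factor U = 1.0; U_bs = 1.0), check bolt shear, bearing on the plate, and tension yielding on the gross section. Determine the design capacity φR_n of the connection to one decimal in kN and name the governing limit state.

723.6 kN (gross-section yield governs)

Bolt shear: A_b = π(24)²/4 = 452.39 mm². φR_n = 0.75 × 579 × 452.39 × 15 × 1 = 2946.8 kN.
Bearing (12 mm plate, F_u = 400 MPa): end bolts L_c = 54 − 27/2 = 40.5, R_n = min(1.2×40.5×12×400, 2.4×24×12×400) = 233.28 kN/bolt; interior L_c = 91 − 27 = 64, R_n = 276.48 kN/bolt. φR_n = 0.75 × (3×233.28 + 12×276.48) = 3013.2 kN.
Tension yield (gross): A_g = 268×12 = 3216 mm². φR_n = 0.90 × 250 × 3216 = 723.6 kN.
Governing: min(2946.8, 3013.2, 723.6) = 723.6 kN → gross-section yield.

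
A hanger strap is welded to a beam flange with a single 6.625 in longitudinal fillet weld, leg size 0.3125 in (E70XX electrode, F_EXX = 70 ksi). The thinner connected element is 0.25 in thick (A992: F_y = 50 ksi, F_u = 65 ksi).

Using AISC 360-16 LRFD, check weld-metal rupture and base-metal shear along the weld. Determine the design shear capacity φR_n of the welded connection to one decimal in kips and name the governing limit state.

Weld metal: throat = 0.707×0.3125 = 0.22094 in, L = 6.625 in. φR_n = 0.75 × 0.6 × 70 × 0.22094 × 6.625 = 46.1 kips.
Base metal shear (0.25 in plate): yield φR_n = 1.0×0.6×50×0.25×6.625 = 49.7 kips; rupture φR_n = 0.75×0.6×65×0.25×6.625 = 48.4 kips; take 48.4 kips (rupture).
Governing: min(46.1, 48.4) = 46.1 kips → weld metal.

46.1 kips (weld metal governs)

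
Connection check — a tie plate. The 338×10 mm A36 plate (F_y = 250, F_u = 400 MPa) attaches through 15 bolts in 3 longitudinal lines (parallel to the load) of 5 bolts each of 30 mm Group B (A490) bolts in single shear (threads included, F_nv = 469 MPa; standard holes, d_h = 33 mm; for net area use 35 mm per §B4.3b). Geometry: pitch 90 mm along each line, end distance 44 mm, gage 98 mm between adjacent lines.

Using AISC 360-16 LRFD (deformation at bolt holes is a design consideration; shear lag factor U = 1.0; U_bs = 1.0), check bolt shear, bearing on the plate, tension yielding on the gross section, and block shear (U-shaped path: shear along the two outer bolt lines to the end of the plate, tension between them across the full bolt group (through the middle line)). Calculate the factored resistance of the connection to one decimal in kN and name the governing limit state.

760.5 kN (gross-section yield governs)

Bolt shear: A_b = π(30)²/4 = 706.86 mm². φR_n = 0.75 × 469 × 706.86 × 15 × 1 = 3729.6 kN.
Bearing (10 mm plate, F_u = 400 MPa): end bolts L_c = 44 − 33/2 = 27.5, R_n = min(1.2×27.5×10×400, 2.4×30×10×400) = 132 kN/bolt; interior L_c = 90 − 33 = 57, R_n = 273.6 kN/bolt. φR_n = 0.75 × (3×132 + 12×273.6) = 2759.4 kN.
Tension yield (gross): A_g = 338×10 = 3380 mm². φR_n = 0.90 × 250 × 3380 = 760.5 kN.
Block shear: shear path 2×[44+4×90] = 2×404 mm, A_gv = 8080, A_nv = 2×(404 − 4.5×35)×10 = 4930 mm²; tension across gage: (196 − 2×35)×10 = 1260 mm². R_n = min(0.6×400×4930, 0.6×250×8080) + 1.0×400×1260 = min(1183.2, 1212) + 504 = 1687.2 kN. φR_n = 0.75 × 1687.2 = 1265.4 kN.
Governing: min(3729.6, 2759.4, 760.5, 1265.4) = 760.5 kN → gross-section yield.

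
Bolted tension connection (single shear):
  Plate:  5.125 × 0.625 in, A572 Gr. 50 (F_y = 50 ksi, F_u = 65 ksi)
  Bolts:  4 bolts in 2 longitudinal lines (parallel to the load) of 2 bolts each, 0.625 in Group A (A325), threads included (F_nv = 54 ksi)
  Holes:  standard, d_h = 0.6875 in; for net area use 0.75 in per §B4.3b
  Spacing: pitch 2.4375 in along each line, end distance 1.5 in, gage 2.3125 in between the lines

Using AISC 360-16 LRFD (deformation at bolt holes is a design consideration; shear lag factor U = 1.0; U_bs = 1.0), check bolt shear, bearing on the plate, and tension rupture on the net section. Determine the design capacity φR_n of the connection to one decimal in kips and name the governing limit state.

Bolt shear: A_b = π(0.625)²/4 = 0.3068 in². φR_n = 0.75 × 54 × 0.3068 × 4 × 1 = 49.7 kips.
Bearing (0.625 in plate, F_u = 65 ksi): end bolts L_c = 1.5 − 0.6875/2 = 1.15625, R_n = min(1.2×1.15625×0.625×65, 2.4×0.625×0.625×65) = 56.367 kips/bolt; interior L_c = 2.4375 − 0.6875 = 1.75, R_n = 60.938 kips/bolt. φR_n = 0.75 × (2×56.367 + 2×60.938) = 176.0 kips.
Tension rupture (net): A_n = (5.125 − 2×0.75)×0.625 = 2.2656 in² (U = 1.0, A_e = A_n). φR_n = 0.75 × 65 × 2.2656 = 110.4 kips.
Governing: min(49.7, 176.0, 110.4) = 49.7 kips → bolt shear.

49.7 kips (bolt shear governs)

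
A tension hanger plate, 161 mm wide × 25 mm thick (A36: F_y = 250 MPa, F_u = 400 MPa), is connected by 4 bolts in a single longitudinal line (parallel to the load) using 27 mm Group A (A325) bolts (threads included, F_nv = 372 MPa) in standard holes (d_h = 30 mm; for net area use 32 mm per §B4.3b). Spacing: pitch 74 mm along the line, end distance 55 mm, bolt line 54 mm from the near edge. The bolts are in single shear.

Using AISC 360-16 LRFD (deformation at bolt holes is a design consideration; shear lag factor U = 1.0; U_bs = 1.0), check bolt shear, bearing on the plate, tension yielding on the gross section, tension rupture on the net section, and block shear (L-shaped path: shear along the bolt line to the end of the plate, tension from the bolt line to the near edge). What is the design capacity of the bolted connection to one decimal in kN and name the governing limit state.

639.0 kN (bolt shear governs)

Bolt shear: A_b = π(27)²/4 = 572.56 mm². φR_n = 0.75 × 372 × 572.56 × 4 × 1 = 639.0 kN.
Bearing (25 mm plate, F_u = 400 MPa): end bolts L_c = 55 − 30/2 = 40, R_n = min(1.2×40×25×400, 2.4×27×25×400) = 480 kN/bolt; interior L_c = 74 − 30 = 44, R_n = 528 kN/bolt. φR_n = 0.75 × (1×480 + 3×528) = 1548.0 kN.
Tension yield (gross): A_g = 161×25 = 4025 mm². φR_n = 0.90 × 250 × 4025 = 905.6 kN.
Tension rupture (net): A_n = (161 − 1×32)×25 = 3225 mm² (U = 1.0, A_e = A_n). φR_n = 0.75 × 400 × 3225 = 967.5 kN.
Block shear: shear path 1×[55+3×74] = 1×277 mm, A_gv = 6925, A_nv = 1×(277 − 3.5×32)×25 = 4125 mm²; tension to near edge: (54 − 0.5×32)×25 = 950 mm². R_n = min(0.6×400×4125, 0.6×250×6925) + 1.0×400×950 = min(990, 1038.8) + 380 = 1370 kN. φR_n = 0.75 × 1370 = 1027.5 kN.
Governing: min(639.0, 1548.0, 905.6, 967.5, 1027.5) = 639.0 kN → bolt shear.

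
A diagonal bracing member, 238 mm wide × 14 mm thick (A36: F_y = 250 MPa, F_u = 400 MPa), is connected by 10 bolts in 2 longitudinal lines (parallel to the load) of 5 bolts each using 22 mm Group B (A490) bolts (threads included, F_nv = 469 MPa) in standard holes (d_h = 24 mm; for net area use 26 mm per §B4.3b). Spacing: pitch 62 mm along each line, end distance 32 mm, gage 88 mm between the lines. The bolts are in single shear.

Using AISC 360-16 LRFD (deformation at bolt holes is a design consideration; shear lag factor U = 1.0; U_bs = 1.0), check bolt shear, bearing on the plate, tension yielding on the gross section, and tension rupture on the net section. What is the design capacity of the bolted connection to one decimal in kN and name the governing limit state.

Bolt shear: A_b = π(22)²/4 = 380.13 mm². φR_n = 0.75 × 469 × 380.13 × 10 × 1 = 1337.1 kN.
Bearing (14 mm plate, F_u = 400 MPa): end bolts L_c = 32 − 24/2 = 20, R_n = min(1.2×20×14×400, 2.4×22×14×400) = 134.4 kN/bolt; interior L_c = 62 − 24 = 38, R_n = 255.36 kN/bolt. φR_n = 0.75 × (2×134.4 + 8×255.36) = 1733.8 kN.
Tension yield (gross): A_g = 238×14 = 3332 mm². φR_n = 0.90 × 250 × 3332 = 749.7 kN.
Tension rupture (net): A_n = (238 − 2×26)×14 = 2604 mm² (U = 1.0, A_e = A_n). φR_n = 0.75 × 400 × 2604 = 781.2 kN.
Governing: min(1337.1, 1733.8, 749.7, 781.2) = 749.7 kN → gross-section yield.

749.7 kN (gross-section yield governs)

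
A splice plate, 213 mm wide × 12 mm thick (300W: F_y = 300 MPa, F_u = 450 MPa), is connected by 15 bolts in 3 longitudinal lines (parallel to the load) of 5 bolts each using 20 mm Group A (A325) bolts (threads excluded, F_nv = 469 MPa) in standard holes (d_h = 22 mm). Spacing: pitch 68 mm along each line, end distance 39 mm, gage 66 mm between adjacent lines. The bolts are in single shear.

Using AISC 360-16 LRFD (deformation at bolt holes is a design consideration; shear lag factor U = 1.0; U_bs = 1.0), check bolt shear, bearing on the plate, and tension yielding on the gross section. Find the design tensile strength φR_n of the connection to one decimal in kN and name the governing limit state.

690.1 kN (gross-section yield governs)

Bolt shear: A_b = π(20)²/4 = 314.16 mm². φR_n = 0.75 × 469 × 314.16 × 15 × 1 = 1657.6 kN.
Bearing (12 mm plate, F_u = 450 MPa): end bolts L_c = 39 − 22/2 = 28, R_n = min(1.2×28×12×450, 2.4×20×12×450) = 181.44 kN/bolt; interior L_c = 68 − 22 = 46, R_n = 259.2 kN/bolt. φR_n = 0.75 × (3×181.44 + 12×259.2) = 2741.0 kN.
Tension yield (gross): A_g = 213×12 = 2556 mm². φR_n = 0.90 × 300 × 2556 = 690.1 kN.
Governing: min(1657.6, 2741.0, 690.1) = 690.1 kN → gross-section yield.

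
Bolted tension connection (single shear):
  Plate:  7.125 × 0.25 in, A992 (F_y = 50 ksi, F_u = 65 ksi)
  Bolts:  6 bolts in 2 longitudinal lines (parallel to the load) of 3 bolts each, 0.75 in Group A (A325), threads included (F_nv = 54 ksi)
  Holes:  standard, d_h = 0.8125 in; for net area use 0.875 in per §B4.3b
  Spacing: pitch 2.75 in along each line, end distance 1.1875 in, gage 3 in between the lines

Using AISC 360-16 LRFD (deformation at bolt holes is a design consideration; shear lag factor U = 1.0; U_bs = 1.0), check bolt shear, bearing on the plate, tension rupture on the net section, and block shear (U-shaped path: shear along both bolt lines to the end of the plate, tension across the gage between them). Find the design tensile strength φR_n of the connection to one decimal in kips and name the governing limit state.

Bolt shear: A_b = π(0.75)²/4 = 0.44179 in². φR_n = 0.75 × 54 × 0.44179 × 6 × 1 = 107.4 kips.
Bearing (0.25 in plate, F_u = 65 ksi): end bolts L_c = 1.1875 − 0.8125/2 = 0.78125, R_n = min(1.2×0.78125×0.25×65, 2.4×0.75×0.25×65) = 15.234 kips/bolt; interior L_c = 2.75 − 0.8125 = 1.9375, R_n = 29.25 kips/bolt. φR_n = 0.75 × (2×15.234 + 4×29.25) = 110.6 kips.
Tension rupture (net): A_n = (7.125 − 2×0.875)×0.25 = 1.3438 in² (U = 1.0, A_e = A_n). φR_n = 0.75 × 65 × 1.3438 = 65.5 kips.
Block shear: shear path 2×[1.1875+2×2.75] = 2×6.6875 in, A_gv = 3.3438, A_nv = 2×(6.6875 − 2.5×0.875)×0.25 = 2.25 in²; tension across gage: (3 − 1×0.875)×0.25 = 0.53125 in². R_n = min(0.6×65×2.25, 0.6×50×3.3438) + 1.0×65×0.53125 = min(87.75, 100.31) + 34.531 = 122.28 kips. φR_n = 0.75 × 122.28 = 91.7 kips.
Governing: min(107.4, 110.6, 65.5, 91.7) = 65.5 kips → net-section rupture.

65.5 kips (net-section rupture governs)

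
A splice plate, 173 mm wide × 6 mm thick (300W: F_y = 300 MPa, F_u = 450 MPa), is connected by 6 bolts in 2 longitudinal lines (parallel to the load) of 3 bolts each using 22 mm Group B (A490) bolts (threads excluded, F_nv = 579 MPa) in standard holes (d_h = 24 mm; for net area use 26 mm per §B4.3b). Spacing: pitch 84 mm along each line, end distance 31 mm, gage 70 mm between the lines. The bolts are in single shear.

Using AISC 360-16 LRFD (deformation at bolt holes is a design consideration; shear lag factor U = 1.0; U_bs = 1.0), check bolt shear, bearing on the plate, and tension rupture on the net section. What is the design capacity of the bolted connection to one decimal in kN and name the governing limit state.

Bolt shear: A_b = π(22)²/4 = 380.13 mm². φR_n = 0.75 × 579 × 380.13 × 6 × 1 = 990.4 kN.
Bearing (6 mm plate, F_u = 450 MPa): end bolts L_c = 31 − 24/2 = 19, R_n = min(1.2×19×6×450, 2.4×22×6×450) = 61.56 kN/bolt; interior L_c = 84 − 24 = 60, R_n = 142.56 kN/bolt. φR_n = 0.75 × (2×61.56 + 4×142.56) = 520.0 kN.
Tension rupture (net): A_n = (173 − 2×26)×6 = 726 mm² (U = 1.0, A_e = A_n). φR_n = 0.75 × 450 × 726 = 245.0 kN.
Governing: min(990.4, 520.0, 245.0) = 245.0 kN → net-section rupture.

245.0 kN (net-section rupture governs)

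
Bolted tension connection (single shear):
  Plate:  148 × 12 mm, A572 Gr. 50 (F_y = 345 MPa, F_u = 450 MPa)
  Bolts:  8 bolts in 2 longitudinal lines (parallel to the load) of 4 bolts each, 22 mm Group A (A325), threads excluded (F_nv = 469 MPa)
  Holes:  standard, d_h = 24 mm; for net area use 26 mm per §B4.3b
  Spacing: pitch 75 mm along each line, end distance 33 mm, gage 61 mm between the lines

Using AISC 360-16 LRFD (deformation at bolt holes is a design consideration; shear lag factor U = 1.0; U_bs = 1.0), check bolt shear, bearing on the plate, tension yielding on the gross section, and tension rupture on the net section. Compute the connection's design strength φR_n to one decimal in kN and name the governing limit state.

Bolt shear: A_b = π(22)²/4 = 380.13 mm². φR_n = 0.75 × 469 × 380.13 × 8 × 1 = 1069.7 kN.
Bearing (12 mm plate, F_u = 450 MPa): end bolts L_c = 33 − 24/2 = 21, R_n = min(1.2×21×12×450, 2.4×22×12×450) = 136.08 kN/bolt; interior L_c = 75 − 24 = 51, R_n = 285.12 kN/bolt. φR_n = 0.75 × (2×136.08 + 6×285.12) = 1487.2 kN.
Tension yield (gross): A_g = 148×12 = 1776 mm². φR_n = 0.90 × 345 × 1776 = 551.4 kN.
Tension rupture (net): A_n = (148 − 2×26)×12 = 1152 mm² (U = 1.0, A_e = A_n). φR_n = 0.75 × 450 × 1152 = 388.8 kN.
Governing: min(1069.7, 1487.2, 551.4, 388.8) = 388.8 kN → net-section rupture.

388.8 kN (net-section rupture governs)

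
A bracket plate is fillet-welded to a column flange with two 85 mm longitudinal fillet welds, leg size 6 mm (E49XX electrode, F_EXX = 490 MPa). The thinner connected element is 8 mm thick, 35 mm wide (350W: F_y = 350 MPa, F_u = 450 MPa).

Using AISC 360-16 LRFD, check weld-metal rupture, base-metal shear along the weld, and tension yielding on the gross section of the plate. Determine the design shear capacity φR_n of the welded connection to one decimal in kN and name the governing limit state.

Weld metal: throat = 0.707×6 = 4.242 mm, L = 2×85 = 170 mm. φR_n = 0.75 × 0.6 × 490 × 4.242 × 170 = 159.0 kN.
Base metal shear (8 mm plate): yield φR_n = 1.0×0.6×350×8×170 = 285.6 kN; rupture φR_n = 0.75×0.6×450×8×170 = 275.4 kN; take 275.4 kN (rupture).
Tension yield (gross): A_g = 35×8 = 280 mm². φR_n = 0.90 × 350 × 280 = 88.2 kN.
Governing: min(159.0, 275.4, 88.2) = 88.2 kN → gross-section yield.

88.2 kN (gross-section yield governs)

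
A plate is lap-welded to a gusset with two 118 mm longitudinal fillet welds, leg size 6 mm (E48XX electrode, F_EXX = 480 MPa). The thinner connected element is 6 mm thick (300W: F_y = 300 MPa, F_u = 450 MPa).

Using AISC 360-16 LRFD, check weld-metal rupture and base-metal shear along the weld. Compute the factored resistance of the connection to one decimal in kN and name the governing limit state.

Weld metal: throat = 0.707×6 = 4.242 mm, L = 2×118 = 236 mm. φR_n = 0.75 × 0.6 × 480 × 4.242 × 236 = 216.2 kN.
Base metal shear (6 mm plate): yield φR_n = 1.0×0.6×300×6×236 = 254.9 kN; rupture φR_n = 0.75×0.6×450×6×236 = 286.7 kN; take 254.9 kN (yield).
Governing: min(216.2, 254.9) = 216.2 kN → weld metal.

216.2 kN (weld metal governs)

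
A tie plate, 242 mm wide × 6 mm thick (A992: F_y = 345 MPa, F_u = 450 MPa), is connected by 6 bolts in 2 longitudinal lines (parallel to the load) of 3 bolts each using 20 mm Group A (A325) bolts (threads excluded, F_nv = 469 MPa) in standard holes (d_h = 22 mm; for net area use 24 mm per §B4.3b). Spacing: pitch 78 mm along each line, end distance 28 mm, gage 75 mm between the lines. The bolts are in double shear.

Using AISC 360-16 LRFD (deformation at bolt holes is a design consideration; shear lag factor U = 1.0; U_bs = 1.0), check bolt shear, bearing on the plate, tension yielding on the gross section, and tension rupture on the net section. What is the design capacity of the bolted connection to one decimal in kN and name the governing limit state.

392.9 kN (net-section rupture governs)

Bolt shear: A_b = π(20)²/4 = 314.16 mm². φR_n = 0.75 × 469 × 314.16 × 6 × 2 = 1326.1 kN.
Bearing (6 mm plate, F_u = 450 MPa): end bolts L_c = 28 − 22/2 = 17, R_n = min(1.2×17×6×450, 2.4×20×6×450) = 55.08 kN/bolt; interior L_c = 78 − 22 = 56, R_n = 129.6 kN/bolt. φR_n = 0.75 × (2×55.08 + 4×129.6) = 471.4 kN.
Tension yield (gross): A_g = 242×6 = 1452 mm². φR_n = 0.90 × 345 × 1452 = 450.8 kN.
Tension rupture (net): A_n = (242 − 2×24)×6 = 1164 mm² (U = 1.0, A_e = A_n). φR_n = 0.75 × 450 × 1164 = 392.9 kN.
Governing: min(1326.1, 471.4, 450.8, 392.9) = 392.9 kN → net-section rupture.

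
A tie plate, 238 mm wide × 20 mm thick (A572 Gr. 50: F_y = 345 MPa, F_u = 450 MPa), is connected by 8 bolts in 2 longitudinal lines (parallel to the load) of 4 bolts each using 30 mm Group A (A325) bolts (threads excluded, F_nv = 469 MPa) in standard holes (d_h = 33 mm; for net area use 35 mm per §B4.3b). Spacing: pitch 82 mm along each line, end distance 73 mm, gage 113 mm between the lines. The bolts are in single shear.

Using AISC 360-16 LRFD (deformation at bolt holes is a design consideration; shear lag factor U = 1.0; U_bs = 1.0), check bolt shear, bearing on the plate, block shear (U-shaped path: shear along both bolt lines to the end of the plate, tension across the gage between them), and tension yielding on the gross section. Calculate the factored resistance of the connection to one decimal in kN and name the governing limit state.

Bolt shear: A_b = π(30)²/4 = 706.86 mm². φR_n = 0.75 × 469 × 706.86 × 8 × 1 = 1989.1 kN.
Bearing (20 mm plate, F_u = 450 MPa): end bolts L_c = 73 − 33/2 = 56.5, R_n = min(1.2×56.5×20×450, 2.4×30×20×450) = 610.2 kN/bolt; interior L_c = 82 − 33 = 49, R_n = 529.2 kN/bolt. φR_n = 0.75 × (2×610.2 + 6×529.2) = 3296.7 kN.
Block shear: shear path 2×[73+3×82] = 2×319 mm, A_gv = 12760, A_nv = 2×(319 − 3.5×35)×20 = 7860 mm²; tension across gage: (113 − 1×35)×20 = 1560 mm². R_n = min(0.6×450×7860, 0.6×345×12760) + 1.0×450×1560 = min(2122.2, 2641.3) + 702 = 2824.2 kN. φR_n = 0.75 × 2824.2 = 2118.2 kN.
Tension yield (gross): A_g = 238×20 = 4760 mm². φR_n = 0.90 × 345 × 4760 = 1478.0 kN.
Governing: min(1989.1, 3296.7, 2118.2, 1478.0) = 1478.0 kN → gross-section yield.

1478.0 kN (gross-section yield governs)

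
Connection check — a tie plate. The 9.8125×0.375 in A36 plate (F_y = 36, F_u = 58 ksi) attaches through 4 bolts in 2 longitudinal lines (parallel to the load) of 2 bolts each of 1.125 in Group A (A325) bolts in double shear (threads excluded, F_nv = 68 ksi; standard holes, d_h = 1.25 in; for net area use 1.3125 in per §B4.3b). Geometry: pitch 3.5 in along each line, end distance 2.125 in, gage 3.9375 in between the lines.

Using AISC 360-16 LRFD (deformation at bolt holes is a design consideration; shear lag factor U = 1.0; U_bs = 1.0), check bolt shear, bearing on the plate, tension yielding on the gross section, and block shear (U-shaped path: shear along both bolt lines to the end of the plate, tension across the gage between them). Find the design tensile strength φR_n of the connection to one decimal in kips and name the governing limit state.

Bolt shear: A_b = π(1.125)²/4 = 0.99402 in². φR_n = 0.75 × 68 × 0.99402 × 4 × 2 = 405.6 kips.
Bearing (0.375 in plate, F_u = 58 ksi): end bolts L_c = 2.125 − 1.25/2 = 1.5, R_n = min(1.2×1.5×0.375×58, 2.4×1.125×0.375×58) = 39.15 kips/bolt; interior L_c = 3.5 − 1.25 = 2.25, R_n = 58.725 kips/bolt. φR_n = 0.75 × (2×39.15 + 2×58.725) = 146.8 kips.
Tension yield (gross): A_g = 9.8125×0.375 = 3.6797 in². φR_n = 0.90 × 36 × 3.6797 = 119.2 kips.
Block shear: shear path 2×[2.125+1×3.5] = 2×5.625 in, A_gv = 4.2188, A_nv = 2×(5.625 − 1.5×1.3125)×0.375 = 2.7422 in²; tension across gage: (3.9375 − 1×1.3125)×0.375 = 0.98438 in². R_n = min(0.6×58×2.7422, 0.6×36×4.2188) + 1.0×58×0.98438 = min(95.429, 91.126) + 57.094 = 148.22 kips. φR_n = 0.75 × 148.22 = 111.2 kips.
Governing: min(405.6, 146.8, 119.2, 111.2) = 111.2 kips → block shear.

111.2 kips (block shear governs)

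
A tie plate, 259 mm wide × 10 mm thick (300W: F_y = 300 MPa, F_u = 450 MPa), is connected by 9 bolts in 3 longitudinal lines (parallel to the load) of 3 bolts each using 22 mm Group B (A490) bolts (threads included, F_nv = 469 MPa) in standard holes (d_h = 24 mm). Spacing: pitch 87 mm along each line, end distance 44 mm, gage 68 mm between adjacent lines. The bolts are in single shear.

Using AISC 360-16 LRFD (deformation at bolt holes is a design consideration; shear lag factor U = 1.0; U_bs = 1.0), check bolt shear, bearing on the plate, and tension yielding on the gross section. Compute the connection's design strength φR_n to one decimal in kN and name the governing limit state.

Bolt shear: A_b = π(22)²/4 = 380.13 mm². φR_n = 0.75 × 469 × 380.13 × 9 × 1 = 1203.4 kN.
Bearing (10 mm plate, F_u = 450 MPa): end bolts L_c = 44 − 24/2 = 32, R_n = min(1.2×32×10×450, 2.4×22×10×450) = 172.8 kN/bolt; interior L_c = 87 − 24 = 63, R_n = 237.6 kN/bolt. φR_n = 0.75 × (3×172.8 + 6×237.6) = 1458.0 kN.
Tension yield (gross): A_g = 259×10 = 2590 mm². φR_n = 0.90 × 300 × 2590 = 699.3 kN.
Governing: min(1203.4, 1458.0, 699.3) = 699.3 kN → gross-section yield.

699.3 kN (gross-section yield governs)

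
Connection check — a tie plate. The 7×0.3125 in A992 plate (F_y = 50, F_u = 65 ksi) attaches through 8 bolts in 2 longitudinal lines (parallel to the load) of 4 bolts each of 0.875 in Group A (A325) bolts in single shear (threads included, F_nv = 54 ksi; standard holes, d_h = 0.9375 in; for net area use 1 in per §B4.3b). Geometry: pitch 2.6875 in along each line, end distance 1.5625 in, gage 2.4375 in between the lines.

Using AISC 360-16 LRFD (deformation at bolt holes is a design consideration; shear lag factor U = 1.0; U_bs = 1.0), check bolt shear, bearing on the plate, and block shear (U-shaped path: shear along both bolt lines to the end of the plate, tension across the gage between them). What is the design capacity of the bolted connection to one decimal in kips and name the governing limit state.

133.9 kips (block shear governs)

Bolt shear: A_b = π(0.875)²/4 = 0.60132 in². φR_n = 0.75 × 54 × 0.60132 × 8 × 1 = 194.8 kips.
Bearing (0.3125 in plate, F_u = 65 ksi): end bolts L_c = 1.5625 − 0.9375/2 = 1.09375, R_n = min(1.2×1.09375×0.3125×65, 2.4×0.875×0.3125×65) = 26.66 kips/bolt; interior L_c = 2.6875 − 0.9375 = 1.75, R_n = 42.656 kips/bolt. φR_n = 0.75 × (2×26.66 + 6×42.656) = 231.9 kips.
Block shear: shear path 2×[1.5625+3×2.6875] = 2×9.625 in, A_gv = 6.0156, A_nv = 2×(9.625 − 3.5×1)×0.3125 = 3.8281 in²; tension across gage: (2.4375 − 1×1)×0.3125 = 0.44922 in². R_n = min(0.6×65×3.8281, 0.6×50×6.0156) + 1.0×65×0.44922 = min(149.3, 180.47) + 29.199 = 178.5 kips. φR_n = 0.75 × 178.5 = 133.9 kips.
Governing: min(194.8, 231.9, 133.9) = 133.9 kips → block shear.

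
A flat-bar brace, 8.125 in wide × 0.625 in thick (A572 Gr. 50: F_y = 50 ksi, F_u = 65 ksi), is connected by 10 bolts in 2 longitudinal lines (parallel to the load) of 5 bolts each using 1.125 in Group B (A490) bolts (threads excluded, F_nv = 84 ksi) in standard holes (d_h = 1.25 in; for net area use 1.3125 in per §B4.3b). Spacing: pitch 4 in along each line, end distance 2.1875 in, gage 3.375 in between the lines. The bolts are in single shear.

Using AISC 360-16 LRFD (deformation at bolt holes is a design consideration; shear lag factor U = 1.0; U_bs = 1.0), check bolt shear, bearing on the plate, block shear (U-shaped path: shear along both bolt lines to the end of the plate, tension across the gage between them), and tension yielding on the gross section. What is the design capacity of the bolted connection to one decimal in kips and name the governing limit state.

228.5 kips (gross-section yield governs)

Bolt shear: A_b = π(1.125)²/4 = 0.99402 in². φR_n = 0.75 × 84 × 0.99402 × 10 × 1 = 626.2 kips.
Bearing (0.625 in plate, F_u = 65 ksi): end bolts L_c = 2.1875 − 1.25/2 = 1.5625, R_n = min(1.2×1.5625×0.625×65, 2.4×1.125×0.625×65) = 76.172 kips/bolt; interior L_c = 4 − 1.25 = 2.75, R_n = 109.69 kips/bolt. φR_n = 0.75 × (2×76.172 + 8×109.69) = 772.4 kips.
Block shear: shear path 2×[2.1875+4×4] = 2×18.1875 in, A_gv = 22.734, A_nv = 2×(18.1875 − 4.5×1.3125)×0.625 = 15.352 in²; tension across gage: (3.375 − 1×1.3125)×0.625 = 1.2891 in². R_n = min(0.6×65×15.352, 0.6×50×22.734) + 1.0×65×1.2891 = min(598.73, 682.02) + 83.792 = 682.52 kips. φR_n = 0.75 × 682.52 = 511.9 kips.
Tension yield (gross): A_g = 8.125×0.625 = 5.0781 in². φR_n = 0.90 × 50 × 5.0781 = 228.5 kips.
Governing: min(626.2, 772.4, 511.9, 228.5) = 228.5 kips → gross-section yield.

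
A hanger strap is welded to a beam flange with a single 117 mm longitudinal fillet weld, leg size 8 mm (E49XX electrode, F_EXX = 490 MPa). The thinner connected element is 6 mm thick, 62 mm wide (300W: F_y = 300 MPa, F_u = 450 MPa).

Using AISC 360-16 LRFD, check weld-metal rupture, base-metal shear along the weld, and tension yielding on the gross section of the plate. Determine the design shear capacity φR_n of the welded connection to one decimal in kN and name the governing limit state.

Weld metal: throat = 0.707×8 = 5.656 mm, L = 117 mm. φR_n = 0.75 × 0.6 × 490 × 5.656 × 117 = 145.9 kN.
Base metal shear (6 mm plate): yield φR_n = 1.0×0.6×300×6×117 = 126.4 kN; rupture φR_n = 0.75×0.6×450×6×117 = 142.2 kN; take 126.4 kN (yield).
Tension yield (gross): A_g = 62×6 = 372 mm². φR_n = 0.90 × 300 × 372 = 100.4 kN.
Governing: min(145.9, 126.4, 100.4) = 100.4 kN → gross-section yield.

100.4 kN (gross-section yield governs)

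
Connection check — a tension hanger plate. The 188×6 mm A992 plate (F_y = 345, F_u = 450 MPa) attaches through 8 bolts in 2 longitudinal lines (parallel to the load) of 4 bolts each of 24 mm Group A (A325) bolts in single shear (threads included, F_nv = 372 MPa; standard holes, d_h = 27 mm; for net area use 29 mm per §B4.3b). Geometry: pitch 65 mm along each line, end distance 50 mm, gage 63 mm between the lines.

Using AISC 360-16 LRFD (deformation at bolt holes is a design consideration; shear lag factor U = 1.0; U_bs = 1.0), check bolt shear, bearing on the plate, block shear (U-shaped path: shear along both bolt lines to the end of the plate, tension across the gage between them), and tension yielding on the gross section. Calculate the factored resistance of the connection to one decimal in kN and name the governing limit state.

350.2 kN (gross-section yield governs)

Bolt shear: A_b = π(24)²/4 = 452.39 mm². φR_n = 0.75 × 372 × 452.39 × 8 × 1 = 1009.7 kN.
Bearing (6 mm plate, F_u = 450 MPa): end bolts L_c = 50 − 27/2 = 36.5, R_n = min(1.2×36.5×6×450, 2.4×24×6×450) = 118.26 kN/bolt; interior L_c = 65 − 27 = 38, R_n = 123.12 kN/bolt. φR_n = 0.75 × (2×118.26 + 6×123.12) = 731.4 kN.
Block shear: shear path 2×[50+3×65] = 2×245 mm, A_gv = 2940, A_nv = 2×(245 − 3.5×29)×6 = 1722 mm²; tension across gage: (63 − 1×29)×6 = 204 mm². R_n = min(0.6×450×1722, 0.6×345×2940) + 1.0×450×204 = min(464.94, 608.58) + 91.8 = 556.74 kN. φR_n = 0.75 × 556.74 = 417.6 kN.
Tension yield (gross): A_g = 188×6 = 1128 mm². φR_n = 0.90 × 345 × 1128 = 350.2 kN.
Governing: min(1009.7, 731.4, 417.6, 350.2) = 350.2 kN → gross-section yield.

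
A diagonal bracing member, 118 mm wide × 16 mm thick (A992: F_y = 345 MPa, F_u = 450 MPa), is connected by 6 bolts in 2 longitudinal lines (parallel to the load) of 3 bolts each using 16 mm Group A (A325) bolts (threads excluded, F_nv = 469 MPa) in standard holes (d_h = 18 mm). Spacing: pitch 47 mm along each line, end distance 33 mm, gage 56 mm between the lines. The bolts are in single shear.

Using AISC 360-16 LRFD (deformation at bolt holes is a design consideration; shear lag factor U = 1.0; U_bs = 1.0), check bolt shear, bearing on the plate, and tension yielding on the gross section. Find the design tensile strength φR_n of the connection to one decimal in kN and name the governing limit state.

424.3 kN (bolt shear governs)

Bolt shear: A_b = π(16)²/4 = 201.06 mm². φR_n = 0.75 × 469 × 201.06 × 6 × 1 = 424.3 kN.
Bearing (16 mm plate, F_u = 450 MPa): end bolts L_c = 33 − 18/2 = 24, R_n = min(1.2×24×16×450, 2.4×16×16×450) = 207.36 kN/bolt; interior L_c = 47 − 18 = 29, R_n = 250.56 kN/bolt. φR_n = 0.75 × (2×207.36 + 4×250.56) = 1062.7 kN.
Tension yield (gross): A_g = 118×16 = 1888 mm². φR_n = 0.90 × 345 × 1888 = 586.2 kN.
Governing: min(424.3, 1062.7, 586.2) = 424.3 kN → bolt shear.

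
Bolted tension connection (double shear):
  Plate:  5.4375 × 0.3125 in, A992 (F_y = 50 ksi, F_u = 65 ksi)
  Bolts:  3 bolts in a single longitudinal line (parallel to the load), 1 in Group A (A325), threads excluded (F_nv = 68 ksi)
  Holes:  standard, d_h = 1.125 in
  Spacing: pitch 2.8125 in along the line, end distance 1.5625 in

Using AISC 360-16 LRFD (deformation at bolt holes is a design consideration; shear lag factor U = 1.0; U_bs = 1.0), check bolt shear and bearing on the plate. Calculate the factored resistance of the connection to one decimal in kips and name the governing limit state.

Bolt shear: A_b = π(1)²/4 = 0.7854 in². φR_n = 0.75 × 68 × 0.7854 × 3 × 2 = 240.3 kips.
Bearing (0.3125 in plate, F_u = 65 ksi): end bolts L_c = 1.5625 − 1.125/2 = 1, R_n = min(1.2×1×0.3125×65, 2.4×1×0.3125×65) = 24.375 kips/bolt; interior L_c = 2.8125 − 1.125 = 1.6875, R_n = 41.133 kips/bolt. φR_n = 0.75 × (1×24.375 + 2×41.133) = 80.0 kips.
Governing: min(240.3, 80.0) = 80.0 kips → bearing.

80.0 kips (bearing governs)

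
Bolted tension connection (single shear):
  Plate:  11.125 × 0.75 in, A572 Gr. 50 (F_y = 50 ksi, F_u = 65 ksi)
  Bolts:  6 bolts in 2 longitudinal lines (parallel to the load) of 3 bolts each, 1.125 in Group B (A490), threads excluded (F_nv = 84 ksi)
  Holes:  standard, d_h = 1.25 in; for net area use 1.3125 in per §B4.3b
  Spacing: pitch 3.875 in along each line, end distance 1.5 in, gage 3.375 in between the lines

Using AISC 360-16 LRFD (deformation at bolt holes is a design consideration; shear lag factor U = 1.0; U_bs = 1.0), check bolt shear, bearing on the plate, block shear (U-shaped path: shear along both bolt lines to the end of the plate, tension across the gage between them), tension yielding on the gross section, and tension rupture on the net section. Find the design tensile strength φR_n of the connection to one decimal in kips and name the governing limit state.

Bolt shear: A_b = π(1.125)²/4 = 0.99402 in². φR_n = 0.75 × 84 × 0.99402 × 6 × 1 = 375.7 kips.
Bearing (0.75 in plate, F_u = 65 ksi): end bolts L_c = 1.5 − 1.25/2 = 0.875, R_n = min(1.2×0.875×0.75×65, 2.4×1.125×0.75×65) = 51.188 kips/bolt; interior L_c = 3.875 − 1.25 = 2.625, R_n = 131.63 kips/bolt. φR_n = 0.75 × (2×51.188 + 4×131.63) = 471.7 kips.
Block shear: shear path 2×[1.5+2×3.875] = 2×9.25 in, A_gv = 13.875, A_nv = 2×(9.25 − 2.5×1.3125)×0.75 = 8.9531 in²; tension across gage: (3.375 − 1×1.3125)×0.75 = 1.5469 in². R_n = min(0.6×65×8.9531, 0.6×50×13.875) + 1.0×65×1.5469 = min(349.17, 416.25) + 100.55 = 449.72 kips. φR_n = 0.75 × 449.72 = 337.3 kips.
Tension yield (gross): A_g = 11.125×0.75 = 8.3438 in². φR_n = 0.90 × 50 × 8.3438 = 375.5 kips.
Tension rupture (net): A_n = (11.125 − 2×1.3125)×0.75 = 6.375 in² (U = 1.0, A_e = A_n). φR_n = 0.75 × 65 × 6.375 = 310.8 kips.
Governing: min(375.7, 471.7, 337.3, 375.5, 310.8) = 310.8 kips → net-section rupture.

310.8 kips (net-section rupture governs)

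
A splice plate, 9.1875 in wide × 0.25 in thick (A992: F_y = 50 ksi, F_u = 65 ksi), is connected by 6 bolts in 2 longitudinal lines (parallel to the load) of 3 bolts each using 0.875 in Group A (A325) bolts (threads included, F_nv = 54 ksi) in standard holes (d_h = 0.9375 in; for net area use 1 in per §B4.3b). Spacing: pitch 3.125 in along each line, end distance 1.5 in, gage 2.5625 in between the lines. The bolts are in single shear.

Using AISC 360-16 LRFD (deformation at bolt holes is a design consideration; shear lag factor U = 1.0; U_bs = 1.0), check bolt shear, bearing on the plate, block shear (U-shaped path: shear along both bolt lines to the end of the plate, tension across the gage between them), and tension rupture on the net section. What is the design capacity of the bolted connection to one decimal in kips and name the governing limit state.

87.6 kips (net-section rupture governs)

Bolt shear: A_b = π(0.875)²/4 = 0.60132 in². φR_n = 0.75 × 54 × 0.60132 × 6 × 1 = 146.1 kips.
Bearing (0.25 in plate, F_u = 65 ksi): end bolts L_c = 1.5 − 0.9375/2 = 1.03125, R_n = min(1.2×1.03125×0.25×65, 2.4×0.875×0.25×65) = 20.109 kips/bolt; interior L_c = 3.125 − 0.9375 = 2.1875, R_n = 34.125 kips/bolt. φR_n = 0.75 × (2×20.109 + 4×34.125) = 132.5 kips.
Block shear: shear path 2×[1.5+2×3.125] = 2×7.75 in, A_gv = 3.875, A_nv = 2×(7.75 − 2.5×1)×0.25 = 2.625 in²; tension across gage: (2.5625 − 1×1)×0.25 = 0.39063 in². R_n = min(0.6×65×2.625, 0.6×50×3.875) + 1.0×65×0.39063 = min(102.38, 116.25) + 25.391 = 127.77 kips. φR_n = 0.75 × 127.77 = 95.8 kips.
Tension rupture (net): A_n = (9.1875 − 2×1)×0.25 = 1.7969 in² (U = 1.0, A_e = A_n). φR_n = 0.75 × 65 × 1.7969 = 87.6 kips.
Governing: min(146.1, 132.5, 95.8, 87.6) = 87.6 kips → net-section rupture.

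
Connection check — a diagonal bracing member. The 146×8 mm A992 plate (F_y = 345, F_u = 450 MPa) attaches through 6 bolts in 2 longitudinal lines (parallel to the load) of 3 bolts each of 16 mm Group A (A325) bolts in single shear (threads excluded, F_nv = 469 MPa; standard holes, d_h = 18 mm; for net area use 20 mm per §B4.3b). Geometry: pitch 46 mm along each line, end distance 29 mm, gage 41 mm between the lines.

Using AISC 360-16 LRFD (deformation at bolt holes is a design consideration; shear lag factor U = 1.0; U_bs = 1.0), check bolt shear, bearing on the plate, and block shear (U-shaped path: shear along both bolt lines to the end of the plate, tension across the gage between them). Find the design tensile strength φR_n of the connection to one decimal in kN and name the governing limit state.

Bolt shear: A_b = π(16)²/4 = 201.06 mm². φR_n = 0.75 × 469 × 201.06 × 6 × 1 = 424.3 kN.
Bearing (8 mm plate, F_u = 450 MPa): end bolts L_c = 29 − 18/2 = 20, R_n = min(1.2×20×8×450, 2.4×16×8×450) = 86.4 kN/bolt; interior L_c = 46 − 18 = 28, R_n = 120.96 kN/bolt. φR_n = 0.75 × (2×86.4 + 4×120.96) = 492.5 kN.
Block shear: shear path 2×[29+2×46] = 2×121 mm, A_gv = 1936, A_nv = 2×(121 − 2.5×20)×8 = 1136 mm²; tension across gage: (41 − 1×20)×8 = 168 mm². R_n = min(0.6×450×1136, 0.6×345×1936) + 1.0×450×168 = min(306.72, 400.75) + 75.6 = 382.32 kN. φR_n = 0.75 × 382.32 = 286.7 kN.
Governing: min(424.3, 492.5, 286.7) = 286.7 kN → block shear.

286.7 kN (block shear governs)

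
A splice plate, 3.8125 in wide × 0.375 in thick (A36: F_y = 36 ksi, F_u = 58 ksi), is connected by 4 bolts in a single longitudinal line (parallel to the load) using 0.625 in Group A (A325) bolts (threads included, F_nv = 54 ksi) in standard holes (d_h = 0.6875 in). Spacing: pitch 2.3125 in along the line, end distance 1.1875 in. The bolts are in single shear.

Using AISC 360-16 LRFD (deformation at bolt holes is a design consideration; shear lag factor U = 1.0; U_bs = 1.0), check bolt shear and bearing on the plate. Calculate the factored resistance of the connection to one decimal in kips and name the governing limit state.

Bolt shear: A_b = π(0.625)²/4 = 0.3068 in². φR_n = 0.75 × 54 × 0.3068 × 4 × 1 = 49.7 kips.
Bearing (0.375 in plate, F_u = 58 ksi): end bolts L_c = 1.1875 − 0.6875/2 = 0.84375, R_n = min(1.2×0.84375×0.375×58, 2.4×0.625×0.375×58) = 22.022 kips/bolt; interior L_c = 2.3125 − 0.6875 = 1.625, R_n = 32.625 kips/bolt. φR_n = 0.75 × (1×22.022 + 3×32.625) = 89.9 kips.
Governing: min(49.7, 89.9) = 49.7 kips → bolt shear.

49.7 kips (bolt shear governs)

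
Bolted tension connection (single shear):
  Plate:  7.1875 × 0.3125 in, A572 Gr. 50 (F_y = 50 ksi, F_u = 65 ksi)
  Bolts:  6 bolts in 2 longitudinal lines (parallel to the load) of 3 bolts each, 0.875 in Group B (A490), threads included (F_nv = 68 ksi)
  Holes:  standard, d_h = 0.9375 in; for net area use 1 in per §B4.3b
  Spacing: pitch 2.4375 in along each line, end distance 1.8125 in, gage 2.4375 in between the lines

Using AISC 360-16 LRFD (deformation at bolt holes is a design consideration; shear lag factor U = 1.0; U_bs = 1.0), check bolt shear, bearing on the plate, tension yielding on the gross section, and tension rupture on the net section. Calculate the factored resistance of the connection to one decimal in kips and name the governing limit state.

Bolt shear: A_b = π(0.875)²/4 = 0.60132 in². φR_n = 0.75 × 68 × 0.60132 × 6 × 1 = 184.0 kips.
Bearing (0.3125 in plate, F_u = 65 ksi): end bolts L_c = 1.8125 − 0.9375/2 = 1.34375, R_n = min(1.2×1.34375×0.3125×65, 2.4×0.875×0.3125×65) = 32.754 kips/bolt; interior L_c = 2.4375 − 0.9375 = 1.5, R_n = 36.563 kips/bolt. φR_n = 0.75 × (2×32.754 + 4×36.563) = 158.8 kips.
Tension yield (gross): A_g = 7.1875×0.3125 = 2.2461 in². φR_n = 0.90 × 50 × 2.2461 = 101.1 kips.
Tension rupture (net): A_n = (7.1875 − 2×1)×0.3125 = 1.6211 in² (U = 1.0, A_e = A_n). φR_n = 0.75 × 65 × 1.6211 = 79.0 kips.
Governing: min(184.0, 158.8, 101.1, 79.0) = 79.0 kips → net-section rupture.

79.0 kips (net-section rupture governs)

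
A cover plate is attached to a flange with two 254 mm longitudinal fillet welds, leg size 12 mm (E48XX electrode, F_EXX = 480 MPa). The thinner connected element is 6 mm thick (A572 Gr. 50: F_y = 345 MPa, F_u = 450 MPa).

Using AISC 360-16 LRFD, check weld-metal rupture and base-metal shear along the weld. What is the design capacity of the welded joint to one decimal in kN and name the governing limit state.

Weld metal: throat = 0.707×12 = 8.484 mm, L = 2×254 = 508 mm. φR_n = 0.75 × 0.6 × 480 × 8.484 × 508 = 930.9 kN.
Base metal shear (6 mm plate): yield φR_n = 1.0×0.6×345×6×508 = 630.9 kN; rupture φR_n = 0.75×0.6×450×6×508 = 617.2 kN; take 617.2 kN (rupture).
Governing: min(930.9, 617.2) = 617.2 kN → base-metal shear.

617.2 kN (base-metal shear governs)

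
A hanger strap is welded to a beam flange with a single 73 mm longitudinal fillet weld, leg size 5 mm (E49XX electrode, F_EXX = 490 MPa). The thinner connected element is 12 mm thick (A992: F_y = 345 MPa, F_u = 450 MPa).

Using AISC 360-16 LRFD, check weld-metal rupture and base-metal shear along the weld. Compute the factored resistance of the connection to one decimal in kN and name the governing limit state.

Weld metal: throat = 0.707×5 = 3.535 mm, L = 73 mm. φR_n = 0.75 × 0.6 × 490 × 3.535 × 73 = 56.9 kN.
Base metal shear (12 mm plate): yield φR_n = 1.0×0.6×345×12×73 = 181.3 kN; rupture φR_n = 0.75×0.6×450×12×73 = 177.4 kN; take 177.4 kN (rupture).
Governing: min(56.9, 177.4) = 56.9 kN → weld metal.

56.9 kN (weld metal governs)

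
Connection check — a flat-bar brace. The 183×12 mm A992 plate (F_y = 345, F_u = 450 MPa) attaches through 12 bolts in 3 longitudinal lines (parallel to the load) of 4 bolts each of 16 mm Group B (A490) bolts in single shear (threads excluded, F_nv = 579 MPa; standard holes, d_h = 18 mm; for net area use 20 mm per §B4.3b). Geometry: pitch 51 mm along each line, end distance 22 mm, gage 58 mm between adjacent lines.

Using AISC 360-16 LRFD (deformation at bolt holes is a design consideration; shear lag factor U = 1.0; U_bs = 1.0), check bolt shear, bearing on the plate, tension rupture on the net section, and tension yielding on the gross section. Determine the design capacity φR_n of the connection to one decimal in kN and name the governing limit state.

Bolt shear: A_b = π(16)²/4 = 201.06 mm². φR_n = 0.75 × 579 × 201.06 × 12 × 1 = 1047.7 kN.
Bearing (12 mm plate, F_u = 450 MPa): end bolts L_c = 22 − 18/2 = 13, R_n = min(1.2×13×12×450, 2.4×16×12×450) = 84.24 kN/bolt; interior L_c = 51 − 18 = 33, R_n = 207.36 kN/bolt. φR_n = 0.75 × (3×84.24 + 9×207.36) = 1589.2 kN.
Tension rupture (net): A_n = (183 − 3×20)×12 = 1476 mm² (U = 1.0, A_e = A_n). φR_n = 0.75 × 450 × 1476 = 498.2 kN.
Tension yield (gross): A_g = 183×12 = 2196 mm². φR_n = 0.90 × 345 × 2196 = 681.9 kN.
Governing: min(1047.7, 1589.2, 498.2, 681.9) = 498.2 kN → net-section rupture.

498.2 kN (net-section rupture governs)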